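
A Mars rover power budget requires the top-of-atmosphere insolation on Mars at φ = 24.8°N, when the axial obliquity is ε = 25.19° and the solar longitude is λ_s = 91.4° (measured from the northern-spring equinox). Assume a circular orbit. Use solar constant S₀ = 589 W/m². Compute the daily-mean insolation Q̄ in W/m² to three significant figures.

Solar declination: sin δ = sin ε · sin λ_s = sin 25.19° × sin 91.4° = 0.42549, so δ = +25.182°.
cos H₀ = −tan(+24.8°) tan(+25.182°) = -0.2173, H₀ = 1.7898 rad.
Bracket: H₀ sin φ sin δ + cos φ cos δ sin H₀ = 1.7898×0.41945×0.42549 + 0.90778×0.90496×0.97612 = 0.319429 + 0.801887 = 1.121316.
Q̄ = (S₀/π) × [bracket] = (589/π) × 1.121316 = 210.2 W/m².

Q̄ ≈ 210 W/m²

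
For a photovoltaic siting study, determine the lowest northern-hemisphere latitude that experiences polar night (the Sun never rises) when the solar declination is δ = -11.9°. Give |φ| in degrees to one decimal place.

Polar night requires cos H₀ = −tan φ tan δ ≥ 1, i.e. tan φ tan δ ≤ −1.
The boundary is |tan φ| · |tan δ| = 1, so |φ| = 90° − |δ| = 90° − 11.9° = 78.1° in the northern hemisphere.

|φ| = 78.1°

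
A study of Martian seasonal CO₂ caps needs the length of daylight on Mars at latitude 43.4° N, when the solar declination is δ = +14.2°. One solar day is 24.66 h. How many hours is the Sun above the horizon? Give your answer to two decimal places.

14.23 h

cos h₀ = −tan ϕ · tan δ = −tan(+43.4°) × tan(+14.200°) = -0.2393, so h₀ = 1.8124 rad = 103.84°.
Daylight = 2h₀/(2π) × 24.66 h = (1.8124/π) × 24.66 = 14.23 h.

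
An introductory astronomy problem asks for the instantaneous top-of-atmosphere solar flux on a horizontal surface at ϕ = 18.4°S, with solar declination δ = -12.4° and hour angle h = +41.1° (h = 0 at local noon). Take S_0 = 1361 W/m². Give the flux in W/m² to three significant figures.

cos θ_z = sin ϕ sin δ + cos ϕ cos δ cos h = 0.067781 + 0.698358 = 0.766139.
Flux = S_0 · cos θ_z = 1361 × 0.766139 = 1043 W/m².

1.04e+03 W/m²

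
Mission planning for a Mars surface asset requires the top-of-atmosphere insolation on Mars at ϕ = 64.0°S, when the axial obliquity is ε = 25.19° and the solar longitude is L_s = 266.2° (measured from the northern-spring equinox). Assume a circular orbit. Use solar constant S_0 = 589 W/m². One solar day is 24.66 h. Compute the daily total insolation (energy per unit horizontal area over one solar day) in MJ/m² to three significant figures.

20.0 MJ/m²

Solar declination: sin δ = sin ε · sin L_s = sin 25.19° × sin 266.2° = -0.42469, so δ = -25.131°.
cos h₀ = −tan(-64.0°) tan(-25.131°) = -0.9618, h₀ = 2.8642 rad.
Bracket: h₀ sin ϕ sin δ + cos ϕ cos δ sin h₀ = 2.8642×-0.89879×-0.42469 + 0.43837×0.90534×0.27384 = 1.093286 + 0.108680 = 1.201966.
Q̄ = (S_0/π) × [bracket] = (589/π) × 1.201966 = 225.35 W/m².
Daily total = Q̄ × 24.66 h × 3600 s/h = 225.35 × 24.66 × 3600 / 10⁶ = 20.01 MJ/m².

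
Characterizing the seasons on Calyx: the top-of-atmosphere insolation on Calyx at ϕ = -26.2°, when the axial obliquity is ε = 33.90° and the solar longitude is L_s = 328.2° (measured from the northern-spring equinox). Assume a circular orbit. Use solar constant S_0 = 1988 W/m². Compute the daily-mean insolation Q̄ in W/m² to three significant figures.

Q̄ ≈ 678 W/m²

Solar declination: sin δ = sin ε · sin L_s = sin 33.90° × sin 328.2° = -0.29391, so δ = -17.092°.
cos h₀ = −tan(-26.2°) tan(-17.092°) = -0.1513, h₀ = 1.7227 rad.
Bracket: h₀ sin ϕ sin δ + cos ϕ cos δ sin h₀ = 1.7227×-0.44151×-0.29391 + 0.89726×0.95583×0.98849 = 0.223545 + 0.847757 = 1.071302.
Q̄ = (S_0/π) × [bracket] = (1988/π) × 1.071302 = 677.9 W/m².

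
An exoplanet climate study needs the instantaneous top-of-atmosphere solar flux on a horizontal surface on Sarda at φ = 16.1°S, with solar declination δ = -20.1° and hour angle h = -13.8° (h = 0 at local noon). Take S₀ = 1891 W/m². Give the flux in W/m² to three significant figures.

1.84e+03 W/m²

cos θ_z = sin φ sin δ + cos φ cos δ cos h = 0.095302 + 0.876218 = 0.971520.
Flux = S₀ · cos θ_z = 1891 × 0.971520 = 1837 W/m².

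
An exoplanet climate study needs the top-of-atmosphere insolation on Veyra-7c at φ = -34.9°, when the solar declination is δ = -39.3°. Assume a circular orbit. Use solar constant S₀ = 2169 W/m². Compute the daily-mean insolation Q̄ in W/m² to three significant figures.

Q̄ ≈ 905 W/m²

cos H₀ = −tan(-34.9°) tan(-39.300°) = -0.5710, H₀ = 2.1785 rad.
Bracket: H₀ sin φ sin δ + cos φ cos δ sin H₀ = 2.1785×-0.57215×-0.63338 + 0.82015×0.77384×0.82096 = 0.789463 + 0.521034 = 1.310497.
Q̄ = (S₀/π) × [bracket] = (2169/π) × 1.310497 = 904.8 W/m².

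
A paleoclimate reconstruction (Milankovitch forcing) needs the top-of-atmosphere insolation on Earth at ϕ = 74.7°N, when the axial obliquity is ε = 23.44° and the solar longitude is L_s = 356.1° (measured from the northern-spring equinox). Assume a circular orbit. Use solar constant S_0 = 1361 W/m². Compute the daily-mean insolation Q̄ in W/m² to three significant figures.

Solar declination: sin δ = sin ε · sin L_s = sin 23.44° × sin 356.1° = -0.02706, so δ = -1.550°.
cos h₀ = −tan(+74.7°) tan(-1.550°) = 0.0989, h₀ = 1.4717 rad.
Bracket: h₀ sin ϕ sin δ + cos ϕ cos δ sin h₀ = 1.4717×0.96456×-0.02706 + 0.26387×0.99963×0.99509 = -0.038413 + 0.262477 = 0.224064.
Q̄ = (S_0/π) × [bracket] = (1361/π) × 0.224064 = 97.07 W/m².

Q̄ ≈ 97.1 W/m²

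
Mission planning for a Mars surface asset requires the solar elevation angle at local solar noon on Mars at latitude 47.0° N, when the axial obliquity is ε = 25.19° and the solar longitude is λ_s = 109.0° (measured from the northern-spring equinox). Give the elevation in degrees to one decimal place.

66.7°

Solar declination: sin δ = sin ε · sin λ_s = sin 25.19° × sin 109.0° = 0.40243, so δ = +23.730°.
At local noon the hour angle is zero, so the zenith angle equals |φ − δ| = |+47.0° − (+23.730°)| = 23.270°.
Elevation = 90° − 23.270° = 66.7°.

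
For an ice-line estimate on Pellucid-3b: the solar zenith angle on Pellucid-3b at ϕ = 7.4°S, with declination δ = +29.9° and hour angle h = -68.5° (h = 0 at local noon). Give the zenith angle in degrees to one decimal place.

cos θ_z = sin ϕ sin δ + cos ϕ cos δ cos h = -0.064203 + 0.315072 = 0.250869.
θ_z = arccos(0.250869) = 75.5°.

θ_z = 75.5°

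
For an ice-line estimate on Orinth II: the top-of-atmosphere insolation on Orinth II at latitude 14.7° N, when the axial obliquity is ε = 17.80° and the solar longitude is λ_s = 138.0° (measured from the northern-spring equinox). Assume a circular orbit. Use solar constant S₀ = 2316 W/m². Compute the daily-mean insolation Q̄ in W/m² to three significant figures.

Q̄ ≈ 759 W/m²

Solar declination: sin δ = sin ε · sin λ_s = sin 17.80° × sin 138.0° = 0.20455, so δ = +11.803°.
cos H₀ = −tan(+14.7°) tan(+11.803°) = -0.0548, H₀ = 1.6256 rad.
Bracket: H₀ sin φ sin δ + cos φ cos δ sin H₀ = 1.6256×0.25376×0.20455 + 0.96727×0.97886×0.99850 = 0.084379 + 0.945402 = 1.029781.
Q̄ = (S₀/π) × [bracket] = (2316/π) × 1.029781 = 759.2 W/m².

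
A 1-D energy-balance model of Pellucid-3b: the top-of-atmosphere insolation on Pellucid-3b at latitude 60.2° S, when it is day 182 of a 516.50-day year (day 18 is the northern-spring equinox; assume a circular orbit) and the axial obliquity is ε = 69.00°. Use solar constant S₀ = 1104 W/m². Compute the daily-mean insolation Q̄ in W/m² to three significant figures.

Q̄ ≈ 0.00 W/m²

Solar longitude: λ_s = 360° × (182 − 18)/516.50 = 114.308°.
sin δ = sin 69.00° × sin 114.308° = 0.85082, so δ = +58.300°.
cos H₀ = −tan(-60.2°) tan(+58.300°) = 2.8272 ≥ 1 ⇒ polar night, H₀ = 0 and Q̄ = 0.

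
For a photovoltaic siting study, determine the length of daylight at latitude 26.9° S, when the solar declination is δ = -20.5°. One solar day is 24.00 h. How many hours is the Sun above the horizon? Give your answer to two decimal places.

cos H₀ = −tan φ · tan δ = −tan(-26.9°) × tan(-20.500°) = -0.1897, so H₀ = 1.7616 rad = 100.93°.
Daylight = 2H₀/(2π) × 24.00 h = (1.7616/π) × 24.00 = 13.46 h.

13.46 h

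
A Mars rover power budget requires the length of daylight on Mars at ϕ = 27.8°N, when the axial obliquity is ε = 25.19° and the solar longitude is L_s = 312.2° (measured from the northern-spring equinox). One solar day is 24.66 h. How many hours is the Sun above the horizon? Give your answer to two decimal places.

Solar declination: sin δ = sin ε · sin L_s = sin 25.19° × sin 312.2° = -0.31530, so δ = -18.379°.
cos h₀ = −tan ϕ · tan δ = −tan(+27.8°) × tan(-18.379°) = 0.1752, so h₀ = 1.3947 rad = 79.91°.
Daylight = 2h₀/(2π) × 24.66 h = (1.3947/π) × 24.66 = 10.95 h.

10.95 h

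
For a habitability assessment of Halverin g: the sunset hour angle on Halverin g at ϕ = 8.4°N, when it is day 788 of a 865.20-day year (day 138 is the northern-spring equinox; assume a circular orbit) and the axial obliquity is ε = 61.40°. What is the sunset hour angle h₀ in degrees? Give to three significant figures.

Solar longitude: L_s = 360° × (788 − 138)/865.20 = 270.458°.
sin δ = sin 61.40° × sin 270.458° = -0.87795, so δ = -61.397°.
cos h₀ = −tan ϕ · tan δ = −tan(+8.4°) × tan(-61.397°) = 0.2708, so h₀ = 1.2966 rad = 74.29°.

h₀ = 74.3°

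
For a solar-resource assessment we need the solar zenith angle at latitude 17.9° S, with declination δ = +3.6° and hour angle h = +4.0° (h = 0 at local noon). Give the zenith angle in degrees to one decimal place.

θ_z = 21.9°

cos θ_z = sin φ sin δ + cos φ cos δ cos h = -0.019299 + 0.947403 = 0.928104.
θ_z = arccos(0.928104) = 21.9°.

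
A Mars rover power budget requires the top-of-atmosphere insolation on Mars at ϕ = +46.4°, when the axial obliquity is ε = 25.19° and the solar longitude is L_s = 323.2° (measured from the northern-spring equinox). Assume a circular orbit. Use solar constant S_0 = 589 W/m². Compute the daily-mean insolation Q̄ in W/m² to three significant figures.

Solar declination: sin δ = sin ε · sin L_s = sin 25.19° × sin 323.2° = -0.25496, so δ = -14.771°.
cos h₀ = −tan(+46.4°) tan(-14.771°) = 0.2769, h₀ = 1.2902 rad.
Bracket: h₀ sin ϕ sin δ + cos ϕ cos δ sin h₀ = 1.2902×0.72417×-0.25496 + 0.68962×0.96695×0.96090 = -0.238215 + 0.640755 = 0.402540.
Q̄ = (S_0/π) × [bracket] = (589/π) × 0.402540 = 75.47 W/m².

Q̄ ≈ 75.5 W/m²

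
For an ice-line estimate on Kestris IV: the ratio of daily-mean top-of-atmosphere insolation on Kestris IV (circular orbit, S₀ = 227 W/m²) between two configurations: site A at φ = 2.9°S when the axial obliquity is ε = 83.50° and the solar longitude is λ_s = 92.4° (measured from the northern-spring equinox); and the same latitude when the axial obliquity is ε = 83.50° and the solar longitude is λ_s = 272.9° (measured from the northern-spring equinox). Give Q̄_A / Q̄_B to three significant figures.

— Configuration A (φ=-2.9°):
Solar declination: sin δ = sin ε · sin λ_s = sin 83.50° × sin 92.4° = 0.99270, so δ = +83.073°.
cos H₀ = −tan(-2.9°) tan(+83.073°) = 0.4170, H₀ = 1.1407 rad.
Bracket: H₀ sin φ sin δ + cos φ cos δ sin H₀ = 1.1407×-0.05059×0.99270 + 0.99872×0.12061×0.90893 = -0.057287 + 0.109486 = 0.052199.
Q̄ = (S₀/π) × [bracket] = (227/π) × 0.052199 = 3.7717 W/m².
— Configuration B (φ=-2.9°):
Solar declination: sin δ = sin ε · sin λ_s = sin 83.50° × sin 272.9° = -0.99230, so δ = -82.885°.
cos H₀ = −tan(-2.9°) tan(-82.885°) = -0.4058, H₀ = 1.9887 rad.
Bracket: H₀ sin φ sin δ + cos φ cos δ sin H₀ = 1.9887×-0.05059×-0.99230 + 0.99872×0.12386×0.91395 = 0.099834 + 0.113057 = 0.212891.
Q̄ = (S₀/π) × [bracket] = (227/π) × 0.212891 = 15.383 W/m².
Ratio Q̄_A / Q̄_B = 3.7717 / 15.383 = 0.2452.

Q̄_A / Q̄_B ≈ 0.245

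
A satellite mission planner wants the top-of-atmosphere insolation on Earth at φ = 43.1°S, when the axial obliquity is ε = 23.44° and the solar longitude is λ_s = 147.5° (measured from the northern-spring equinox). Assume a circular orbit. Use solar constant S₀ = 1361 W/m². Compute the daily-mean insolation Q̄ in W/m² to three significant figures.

Solar declination: sin δ = sin ε · sin λ_s = sin 23.44° × sin 147.5° = 0.21373, so δ = +12.341°.
cos H₀ = −tan(-43.1°) tan(+12.341°) = 0.2047, H₀ = 1.3646 rad.
Bracket: H₀ sin φ sin δ + cos φ cos δ sin H₀ = 1.3646×-0.68327×0.21373 + 0.73016×0.97689×0.97882 = -0.199280 + 0.698179 = 0.498899.
Q̄ = (S₀/π) × [bracket] = (1361/π) × 0.498899 = 216.1 W/m².

Q̄ ≈ 216 W/m²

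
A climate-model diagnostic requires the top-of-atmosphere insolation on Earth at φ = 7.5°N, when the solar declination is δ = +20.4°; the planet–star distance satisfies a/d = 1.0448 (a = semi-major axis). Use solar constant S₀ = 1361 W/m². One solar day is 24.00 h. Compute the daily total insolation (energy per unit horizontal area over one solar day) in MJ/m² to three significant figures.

40.9 MJ/m²

cos H₀ = −tan(+7.5°) tan(+20.400°) = -0.0490, H₀ = 1.6198 rad.
Bracket: H₀ sin φ sin δ + cos φ cos δ sin H₀ = 1.6198×0.13053×0.34857 + 0.99144×0.93728×0.99880 = 0.073699 + 0.928142 = 1.001841.
Inverse-square distance factor (a/d)² = 1.0448² = 1.091607.
Q̄ = (S₀/π) × 1.091607 × [bracket] = (1361/π) × 1.091607 × 1.001841 = 473.78 W/m².
Daily total = Q̄ × 24.00 h × 3600 s/h = 473.78 × 24.00 × 3600 / 10⁶ = 40.93 MJ/m².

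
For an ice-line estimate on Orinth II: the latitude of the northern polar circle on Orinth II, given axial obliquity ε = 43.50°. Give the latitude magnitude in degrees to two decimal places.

The polar circle is the lowest latitude that experiences at least one full rotation of continuous daylight at the northern-summer solstice; it lies at |φ| = 90° − ε = 90° − 43.50° = 46.50°.

46.50°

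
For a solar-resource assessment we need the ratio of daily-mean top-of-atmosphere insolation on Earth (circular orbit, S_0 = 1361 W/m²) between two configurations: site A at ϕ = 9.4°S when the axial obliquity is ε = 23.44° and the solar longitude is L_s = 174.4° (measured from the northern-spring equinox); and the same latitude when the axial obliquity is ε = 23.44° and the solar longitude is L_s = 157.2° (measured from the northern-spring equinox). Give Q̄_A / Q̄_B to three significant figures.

Q̄_A / Q̄_B ≈ 1.04

— Configuration A (ϕ=-9.4°):
Solar declination: sin δ = sin ε · sin L_s = sin 23.44° × sin 174.4° = 0.03882, so δ = +2.225°.
cos h₀ = −tan(-9.4°) tan(+2.225°) = 0.0064, h₀ = 1.5644 rad.
Bracket: h₀ sin ϕ sin δ + cos ϕ cos δ sin h₀ = 1.5644×-0.16333×0.03882 + 0.98657×0.99925×0.99998 = -0.009919 + 0.985810 = 0.975891.
Q̄ = (S_0/π) × [bracket] = (1361/π) × 0.975891 = 422.78 W/m².
— Configuration B (ϕ=-9.4°):
Solar declination: sin δ = sin ε · sin L_s = sin 23.44° × sin 157.2° = 0.15415, so δ = +8.867°.
cos h₀ = −tan(-9.4°) tan(+8.867°) = 0.0258, h₀ = 1.5450 rad.
Bracket: h₀ sin ϕ sin δ + cos ϕ cos δ sin h₀ = 1.5450×-0.16333×0.15415 + 0.98657×0.98805×0.99967 = -0.038899 + 0.974459 = 0.935560.
Q̄ = (S_0/π) × [bracket] = (1361/π) × 0.935560 = 405.30 W/m².
Ratio Q̄_A / Q̄_B = 422.78 / 405.30 = 1.043.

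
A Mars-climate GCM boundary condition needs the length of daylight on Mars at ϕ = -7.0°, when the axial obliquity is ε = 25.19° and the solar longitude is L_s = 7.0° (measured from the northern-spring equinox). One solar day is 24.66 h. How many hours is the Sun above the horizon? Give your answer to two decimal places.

Solar declination: sin δ = sin ε · sin L_s = sin 25.19° × sin 7.0° = 0.05187, so δ = +2.973°.
cos h₀ = −tan ϕ · tan δ = −tan(-7.0°) × tan(+2.973°) = 0.0064, so h₀ = 1.5644 rad = 89.63°.
Daylight = 2h₀/(2π) × 24.66 h = (1.5644/π) × 24.66 = 12.28 h.

12.28 h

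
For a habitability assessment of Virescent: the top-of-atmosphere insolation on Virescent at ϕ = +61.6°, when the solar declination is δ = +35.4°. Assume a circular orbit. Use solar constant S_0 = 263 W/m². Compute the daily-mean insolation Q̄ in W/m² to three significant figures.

Q̄ ≈ 134 W/m²

cos h₀ = −tan(+61.6°) tan(+35.400°) = -1.3143 ≤ −1 ⇒ polar day, h₀ = π.
Bracket: h₀ sin ϕ sin δ + cos ϕ cos δ sin h₀ = 3.1416×0.87965×0.57928 + 0.47562×0.81513×0.00000 = 1.600845 + 0.000000 = 1.600845.
Q̄ = (S_0/π) × [bracket] = (263/π) × 1.600845 = 134.0 W/m².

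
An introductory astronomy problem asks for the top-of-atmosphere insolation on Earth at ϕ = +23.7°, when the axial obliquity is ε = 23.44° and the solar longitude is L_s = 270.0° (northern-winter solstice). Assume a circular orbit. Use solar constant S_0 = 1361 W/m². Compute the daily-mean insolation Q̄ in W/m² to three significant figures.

Q̄ ≈ 262 W/m²

Solar declination: sin δ = sin ε · sin L_s = sin 23.44° × sin 270.0° = -0.39779, so δ = -23.440°.
cos h₀ = −tan(+23.7°) tan(-23.440°) = 0.1903, h₀ = 1.3793 rad.
Bracket: h₀ sin ϕ sin δ + cos ϕ cos δ sin h₀ = 1.3793×0.40195×-0.39779 + 0.91566×0.91748×0.98172 = -0.220539 + 0.824743 = 0.604204.
Q̄ = (S_0/π) × [bracket] = (1361/π) × 0.604204 = 261.8 W/m².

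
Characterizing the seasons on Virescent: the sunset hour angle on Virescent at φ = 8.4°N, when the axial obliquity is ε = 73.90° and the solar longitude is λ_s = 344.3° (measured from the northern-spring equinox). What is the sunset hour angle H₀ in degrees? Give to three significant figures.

H₀ = 87.7°

Solar declination: sin δ = sin ε · sin λ_s = sin 73.90° × sin 344.3° = -0.25999, so δ = -15.069°.
cos H₀ = −tan φ · tan δ = −tan(+8.4°) × tan(-15.069°) = 0.0398, so H₀ = 1.5310 rad = 87.72°.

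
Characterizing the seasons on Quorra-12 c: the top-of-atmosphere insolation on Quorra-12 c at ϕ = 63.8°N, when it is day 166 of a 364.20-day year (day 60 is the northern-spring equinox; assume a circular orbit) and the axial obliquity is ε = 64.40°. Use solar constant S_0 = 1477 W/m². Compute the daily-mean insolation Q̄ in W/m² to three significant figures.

Solar longitude: L_s = 360° × (166 − 60)/364.20 = 104.778°.
sin δ = sin 64.40° × sin 104.778° = 0.87200, so δ = +60.692°.
cos h₀ = −tan(+63.8°) tan(+60.692°) = -3.6203 ≤ −1 ⇒ polar day, h₀ = π.
Bracket: h₀ sin ϕ sin δ + cos ϕ cos δ sin h₀ = 3.1416×0.89726×0.87200 + 0.44151×0.48950×0.00000 = 2.458022 + 0.000000 = 2.458022.
Q̄ = (S_0/π) × [bracket] = (1477/π) × 2.458022 = 1156 W/m².

Q̄ ≈ 1.16e+03 W/m²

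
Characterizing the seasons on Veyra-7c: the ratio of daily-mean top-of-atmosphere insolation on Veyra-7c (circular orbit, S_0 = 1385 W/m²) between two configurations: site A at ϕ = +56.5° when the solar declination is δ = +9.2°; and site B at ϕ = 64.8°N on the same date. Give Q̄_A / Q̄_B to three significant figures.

— Configuration A (ϕ=+56.5°):
cos h₀ = −tan(+56.5°) tan(+9.200°) = -0.2447, h₀ = 1.8180 rad.
Bracket: h₀ sin ϕ sin δ + cos ϕ cos δ sin h₀ = 1.8180×0.83389×0.15988 + 0.55194×0.98714×0.96960 = 0.242380 + 0.528279 = 0.770659.
Q̄ = (S_0/π) × [bracket] = (1385/π) × 0.770659 = 339.75 W/m².
— Configuration B (ϕ=+64.8°):
cos h₀ = −tan(+64.8°) tan(+9.200°) = -0.3442, h₀ = 1.9222 rad.
Bracket: h₀ sin ϕ sin δ + cos ϕ cos δ sin h₀ = 1.9222×0.90483×0.15988 + 0.42578×0.98714×0.93890 = 0.278074 + 0.394624 = 0.672698.
Q̄ = (S_0/π) × [bracket] = (1385/π) × 0.672698 = 296.57 W/m².
Ratio Q̄_A / Q̄_B = 339.75 / 296.57 = 1.146.

Q̄_A / Q̄_B ≈ 1.15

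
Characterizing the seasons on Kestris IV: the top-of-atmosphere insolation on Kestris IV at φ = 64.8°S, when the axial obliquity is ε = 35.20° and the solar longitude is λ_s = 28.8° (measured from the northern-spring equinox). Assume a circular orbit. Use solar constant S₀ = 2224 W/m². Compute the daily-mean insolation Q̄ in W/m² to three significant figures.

Solar declination: sin δ = sin ε · sin λ_s = sin 35.20° × sin 28.8° = 0.27770, so δ = +16.123°.
cos H₀ = −tan(-64.8°) tan(+16.123°) = 0.6143, H₀ = 0.9093 rad.
Bracket: H₀ sin φ sin δ + cos φ cos δ sin H₀ = 0.9093×-0.90483×0.27770 + 0.42578×0.96067×0.78907 = -0.228481 + 0.322757 = 0.094276.
Q̄ = (S₀/π) × [bracket] = (2224/π) × 0.094276 = 66.74 W/m².

Q̄ ≈ 66.7 W/m²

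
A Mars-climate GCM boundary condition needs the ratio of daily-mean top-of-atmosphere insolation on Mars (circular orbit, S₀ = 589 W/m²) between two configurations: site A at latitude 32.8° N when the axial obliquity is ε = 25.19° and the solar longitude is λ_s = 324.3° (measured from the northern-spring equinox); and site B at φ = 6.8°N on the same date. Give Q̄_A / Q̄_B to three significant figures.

Q̄_A / Q̄_B ≈ 0.670

— Configuration A (φ=+32.8°):
Solar declination: sin δ = sin ε · sin λ_s = sin 25.19° × sin 324.3° = -0.24837, so δ = -14.381°.
cos H₀ = −tan(+32.8°) tan(-14.381°) = 0.1652, H₀ = 1.4048 rad.
Bracket: H₀ sin φ sin δ + cos φ cos δ sin H₀ = 1.4048×0.54171×-0.24837 + 0.84057×0.96867×0.98625 = -0.189008 + 0.803039 = 0.614031.
Q̄ = (S₀/π) × [bracket] = (589/π) × 0.614031 = 115.12 W/m².
— Configuration B (φ=+6.8°):
cos H₀ = −tan(+6.8°) tan(-14.381°) = 0.0306, H₀ = 1.5402 rad.
Bracket: H₀ sin φ sin δ + cos φ cos δ sin H₀ = 1.5402×0.11840×-0.24837 + 0.99297×0.96867×0.99953 = -0.045293 + 0.961408 = 0.916115.
Q̄ = (S₀/π) × [bracket] = (589/π) × 0.916115 = 171.76 W/m².
Ratio Q̄_A / Q̄_B = 115.12 / 171.76 = 0.6702.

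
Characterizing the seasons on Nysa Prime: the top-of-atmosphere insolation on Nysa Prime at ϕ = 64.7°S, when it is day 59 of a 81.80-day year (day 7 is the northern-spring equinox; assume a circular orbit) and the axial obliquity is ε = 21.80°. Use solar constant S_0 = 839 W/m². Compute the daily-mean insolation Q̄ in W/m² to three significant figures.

Solar longitude: L_s = 360° × (59 − 7)/81.80 = 228.851°.
sin δ = sin 21.80° × sin 228.851° = -0.27964, so δ = -16.239°.
cos h₀ = −tan(-64.7°) tan(-16.239°) = -0.6162, h₀ = 2.2347 rad.
Bracket: h₀ sin ϕ sin δ + cos ϕ cos δ sin h₀ = 2.2347×-0.90408×-0.27964 + 0.42736×0.96011×0.78762 = 0.564970 + 0.323170 = 0.888140.
Q̄ = (S_0/π) × [bracket] = (839/π) × 0.888140 = 237.2 W/m².

Q̄ ≈ 237 W/m²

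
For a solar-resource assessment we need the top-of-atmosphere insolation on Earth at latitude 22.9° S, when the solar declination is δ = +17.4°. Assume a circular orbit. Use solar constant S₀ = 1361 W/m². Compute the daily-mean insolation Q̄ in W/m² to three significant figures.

Q̄ ≈ 305 W/m²

cos H₀ = −tan(-22.9°) tan(+17.400°) = 0.1324, H₀ = 1.4380 rad.
Bracket: H₀ sin φ sin δ + cos φ cos δ sin H₀ = 1.4380×-0.38912×0.29904 + 0.92119×0.95424×0.99120 = -0.167329 + 0.871301 = 0.703972.
Q̄ = (S₀/π) × [bracket] = (1361/π) × 0.703972 = 305.0 W/m².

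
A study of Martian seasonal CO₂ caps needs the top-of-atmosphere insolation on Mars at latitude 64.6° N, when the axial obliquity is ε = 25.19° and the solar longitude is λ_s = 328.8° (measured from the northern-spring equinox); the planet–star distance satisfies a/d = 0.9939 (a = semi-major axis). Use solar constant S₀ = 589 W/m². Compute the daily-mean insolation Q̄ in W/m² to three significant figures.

Solar declination: sin δ = sin ε · sin λ_s = sin 25.19° × sin 328.8° = -0.22048, so δ = -12.737°.
cos H₀ = −tan(+64.6°) tan(-12.737°) = 0.4761, H₀ = 1.0746 rad.
Bracket: H₀ sin φ sin δ + cos φ cos δ sin H₀ = 1.0746×0.90334×-0.22048 + 0.42894×0.97539×0.87942 = -0.214026 + 0.367935 = 0.153909.
Inverse-square distance factor (a/d)² = 0.9939² = 0.987837.
Q̄ = (S₀/π) × 0.987837 × [bracket] = (589/π) × 0.987837 × 0.153909 = 28.50 W/m².

Q̄ ≈ 28.5 W/m²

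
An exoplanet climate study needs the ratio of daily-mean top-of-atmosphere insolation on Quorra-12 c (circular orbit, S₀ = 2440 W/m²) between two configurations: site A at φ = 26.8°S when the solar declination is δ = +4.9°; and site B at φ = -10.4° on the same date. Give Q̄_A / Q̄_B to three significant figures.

— Configuration A (φ=-26.8°):
cos H₀ = −tan(-26.8°) tan(+4.900°) = 0.0433, H₀ = 1.5275 rad.
Bracket: H₀ sin φ sin δ + cos φ cos δ sin H₀ = 1.5275×-0.45088×0.08542 + 0.89259×0.99635×0.99906 = -0.058830 + 0.888496 = 0.829666.
Q̄ = (S₀/π) × [bracket] = (2440/π) × 0.829666 = 644.38 W/m².
— Configuration B (φ=-10.4°):
cos H₀ = −tan(-10.4°) tan(+4.900°) = 0.0157, H₀ = 1.5551 rad.
Bracket: H₀ sin φ sin δ + cos φ cos δ sin H₀ = 1.5551×-0.18052×0.08542 + 0.98357×0.99635×0.99988 = -0.023980 + 0.979862 = 0.955882.
Q̄ = (S₀/π) × [bracket] = (2440/π) × 0.955882 = 742.41 W/m².
Ratio Q̄_A / Q̄_B = 644.38 / 742.41 = 0.8680.

Q̄_A / Q̄_B ≈ 0.868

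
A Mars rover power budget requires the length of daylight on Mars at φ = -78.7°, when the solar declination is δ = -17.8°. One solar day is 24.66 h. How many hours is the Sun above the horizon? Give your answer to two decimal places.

Sunrise equation: cos H₀ = −tan φ · tan δ = -1.6068 ≤ −1, so the Sun never sets (polar day) and H₀ = π.
Daylight = 2H₀/(2π) × 24.66 h = (3.1416/π) × 24.66 = 24.66 h.

24.66 h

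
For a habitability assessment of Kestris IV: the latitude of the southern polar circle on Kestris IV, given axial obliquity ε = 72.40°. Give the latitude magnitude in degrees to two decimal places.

17.60°

The polar circle is the lowest latitude that experiences at least one full rotation of continuous darkness at the northern-summer solstice; it lies at |φ| = 90° − ε = 90° − 72.40° = 17.60°.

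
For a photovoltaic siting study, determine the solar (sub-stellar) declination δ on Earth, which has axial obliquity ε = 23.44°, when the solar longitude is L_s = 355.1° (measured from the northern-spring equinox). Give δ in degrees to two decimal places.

δ = -1.95°

sin δ = sin ε · sin L_s = sin 23.44° × sin 355.1° = -0.033978.
δ = arcsin(-0.033978) = -1.95°.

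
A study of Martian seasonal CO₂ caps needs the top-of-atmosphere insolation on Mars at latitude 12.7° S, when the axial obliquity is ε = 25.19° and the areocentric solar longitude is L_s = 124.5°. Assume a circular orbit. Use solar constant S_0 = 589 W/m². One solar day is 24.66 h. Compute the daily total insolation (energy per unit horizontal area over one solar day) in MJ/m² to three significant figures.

sin δ = sin 25.19° × sin 124.5° = 0.35077, so δ = +20.534°.
cos h₀ = −tan(-12.7°) tan(+20.534°) = 0.0844, h₀ = 1.4863 rad.
Bracket: h₀ sin ϕ sin δ + cos ϕ cos δ sin h₀ = 1.4863×-0.21985×0.35077 + 0.97553×0.93646×0.99643 = -0.114619 + 0.910283 = 0.795664.
Q̄ = (S_0/π) × [bracket] = (589/π) × 0.795664 = 149.17 W/m².
Daily total = Q̄ × 24.66 h × 3600 s/h = 149.17 × 24.66 × 3600 / 10⁶ = 13.24 MJ/m².

13.2 MJ/m²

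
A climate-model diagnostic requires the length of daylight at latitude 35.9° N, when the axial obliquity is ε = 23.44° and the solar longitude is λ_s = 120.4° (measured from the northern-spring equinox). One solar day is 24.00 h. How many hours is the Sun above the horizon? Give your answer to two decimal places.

Solar declination: sin δ = sin ε · sin λ_s = sin 23.44° × sin 120.4° = 0.34310, so δ = +20.066°.
cos H₀ = −tan φ · tan δ = −tan(+35.9°) × tan(+20.066°) = -0.2644, so H₀ = 1.8384 rad = 105.33°.
Daylight = 2H₀/(2π) × 24.00 h = (1.8384/π) × 24.00 = 14.04 h.

14.04 h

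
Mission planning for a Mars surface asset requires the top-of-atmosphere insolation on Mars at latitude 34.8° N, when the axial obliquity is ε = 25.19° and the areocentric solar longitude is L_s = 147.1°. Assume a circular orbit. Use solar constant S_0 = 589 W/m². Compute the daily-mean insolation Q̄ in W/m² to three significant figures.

Q̄ ≈ 191 W/m²

sin δ = sin 25.19° × sin 147.1° = 0.23119, so δ = +13.367°.
cos h₀ = −tan(+34.8°) tan(+13.367°) = -0.1652, h₀ = 1.7367 rad.
Bracket: h₀ sin ϕ sin δ + cos ϕ cos δ sin h₀ = 1.7367×0.57071×0.23119 + 0.82115×0.97291×0.98627 = 0.229144 + 0.787936 = 1.017080.
Q̄ = (S_0/π) × [bracket] = (589/π) × 1.017080 = 190.7 W/m².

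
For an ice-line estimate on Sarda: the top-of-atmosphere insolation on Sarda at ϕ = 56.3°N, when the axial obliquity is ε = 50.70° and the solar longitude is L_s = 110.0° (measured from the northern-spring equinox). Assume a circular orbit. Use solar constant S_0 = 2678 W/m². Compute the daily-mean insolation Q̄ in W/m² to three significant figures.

Q̄ ≈ 1.62e+03 W/m²

Solar declination: sin δ = sin ε · sin L_s = sin 50.70° × sin 110.0° = 0.72717, so δ = +46.650°.
cos h₀ = −tan(+56.3°) tan(+46.650°) = -1.5884 ≤ −1 ⇒ polar day, h₀ = π.
Bracket: h₀ sin ϕ sin δ + cos ϕ cos δ sin h₀ = 3.1416×0.83195×0.72717 + 0.55484×0.68646×0.00000 = 1.900571 + 0.000000 = 1.900571.
Q̄ = (S_0/π) × [bracket] = (2678/π) × 1.900571 = 1620 W/m².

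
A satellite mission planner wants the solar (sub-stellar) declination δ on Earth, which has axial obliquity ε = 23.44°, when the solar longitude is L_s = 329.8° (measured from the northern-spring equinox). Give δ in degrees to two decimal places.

δ = -11.54°

sin δ = sin ε · sin L_s = sin 23.44° × sin 329.8° = -0.200096.
δ = arcsin(-0.200096) = -11.54°.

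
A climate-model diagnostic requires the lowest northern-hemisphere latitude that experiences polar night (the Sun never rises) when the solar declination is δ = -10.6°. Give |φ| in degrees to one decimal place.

Polar night requires cos H₀ = −tan φ tan δ ≥ 1, i.e. tan φ tan δ ≤ −1.
The boundary is |tan φ| · |tan δ| = 1, so |φ| = 90° − |δ| = 90° − 10.6° = 79.4° in the northern hemisphere.

|φ| = 79.4°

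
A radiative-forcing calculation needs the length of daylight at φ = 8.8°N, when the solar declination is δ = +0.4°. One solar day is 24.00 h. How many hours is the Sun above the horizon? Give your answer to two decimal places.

12.01 h

cos H₀ = −tan φ · tan δ = −tan(+8.8°) × tan(+0.400°) = -0.0011, so H₀ = 1.5719 rad = 90.06°.
Daylight = 2H₀/(2π) × 24.00 h = (1.5719/π) × 24.00 = 12.01 h.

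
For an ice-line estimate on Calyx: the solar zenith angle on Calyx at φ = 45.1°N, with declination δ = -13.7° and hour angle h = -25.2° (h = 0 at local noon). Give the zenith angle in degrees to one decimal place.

cos θ_z = sin φ sin δ + cos φ cos δ cos h = -0.167762 + 0.620520 = 0.452758.
θ_z = arccos(0.452758) = 63.1°.

θ_z = 63.1°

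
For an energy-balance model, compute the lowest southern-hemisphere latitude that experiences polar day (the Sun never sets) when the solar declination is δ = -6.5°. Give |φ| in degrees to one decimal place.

|φ| = 83.5°

Polar day requires cos H₀ = −tan φ tan δ ≤ −1, i.e. tan φ tan δ ≥ 1.
The boundary is |tan φ| · |tan δ| = 1, so |φ| = 90° − |δ| = 90° − 6.5° = 83.5° in the southern hemisphere.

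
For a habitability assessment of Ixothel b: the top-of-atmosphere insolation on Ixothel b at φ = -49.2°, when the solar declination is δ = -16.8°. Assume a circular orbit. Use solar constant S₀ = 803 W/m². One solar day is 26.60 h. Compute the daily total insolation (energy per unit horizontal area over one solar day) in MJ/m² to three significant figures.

24.7 MJ/m²

cos H₀ = −tan(-49.2°) tan(-16.800°) = -0.3498, H₀ = 1.9281 rad.
Bracket: H₀ sin φ sin δ + cos φ cos δ sin H₀ = 1.9281×-0.75700×-0.28903 + 0.65342×0.95732×0.93683 = 0.421860 + 0.586017 = 1.007877.
Q̄ = (S₀/π) × [bracket] = (803/π) × 1.007877 = 257.62 W/m².
Daily total = Q̄ × 26.60 h × 3600 s/h = 257.62 × 26.60 × 3600 / 10⁶ = 24.67 MJ/m².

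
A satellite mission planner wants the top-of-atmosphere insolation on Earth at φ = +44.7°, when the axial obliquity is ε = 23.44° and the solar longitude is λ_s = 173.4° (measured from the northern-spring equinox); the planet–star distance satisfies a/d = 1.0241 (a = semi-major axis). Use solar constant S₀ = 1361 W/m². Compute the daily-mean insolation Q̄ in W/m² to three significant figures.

Q̄ ≈ 346 W/m²

Solar declination: sin δ = sin ε · sin λ_s = sin 23.44° × sin 173.4° = 0.04572, so δ = +2.621°.
cos H₀ = −tan(+44.7°) tan(+2.621°) = -0.0453, H₀ = 1.6161 rad.
Bracket: H₀ sin φ sin δ + cos φ cos δ sin H₀ = 1.6161×0.70339×0.04572 + 0.71080×0.99895×0.99897 = 0.051972 + 0.709322 = 0.761294.
Inverse-square distance factor (a/d)² = 1.0241² = 1.048781.
Q̄ = (S₀/π) × 1.048781 × [bracket] = (1361/π) × 1.048781 × 0.761294 = 345.9 W/m².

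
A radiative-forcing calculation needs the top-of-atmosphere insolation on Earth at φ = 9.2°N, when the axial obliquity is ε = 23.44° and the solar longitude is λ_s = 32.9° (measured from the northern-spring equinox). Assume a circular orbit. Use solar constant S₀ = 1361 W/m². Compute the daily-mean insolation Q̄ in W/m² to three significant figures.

Solar declination: sin δ = sin ε · sin λ_s = sin 23.44° × sin 32.9° = 0.21607, so δ = +12.478°.
cos H₀ = −tan(+9.2°) tan(+12.478°) = -0.0358, H₀ = 1.6066 rad.
Bracket: H₀ sin φ sin δ + cos φ cos δ sin H₀ = 1.6066×0.15988×0.21607 + 0.98714×0.97638×0.99936 = 0.055500 + 0.963207 = 1.018707.
Q̄ = (S₀/π) × [bracket] = (1361/π) × 1.018707 = 441.3 W/m².

Q̄ ≈ 441 W/m²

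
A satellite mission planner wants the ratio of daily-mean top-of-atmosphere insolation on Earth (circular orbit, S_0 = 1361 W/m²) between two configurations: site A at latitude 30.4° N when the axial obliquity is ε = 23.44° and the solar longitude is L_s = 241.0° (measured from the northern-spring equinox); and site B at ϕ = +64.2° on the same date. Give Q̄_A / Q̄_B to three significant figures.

— Configuration A (ϕ=+30.4°):
Solar declination: sin δ = sin ε · sin L_s = sin 23.44° × sin 241.0° = -0.34791, so δ = -20.360°.
cos h₀ = −tan(+30.4°) tan(-20.360°) = 0.2177, h₀ = 1.3513 rad.
Bracket: h₀ sin ϕ sin δ + cos ϕ cos δ sin h₀ = 1.3513×0.50603×-0.34791 + 0.86251×0.93753×0.97601 = -0.237900 + 0.789230 = 0.551330.
Q̄ = (S_0/π) × [bracket] = (1361/π) × 0.551330 = 238.85 W/m².
— Configuration B (ϕ=+64.2°):
cos h₀ = −tan(+64.2°) tan(-20.360°) = 0.7677, h₀ = 0.6956 rad.
Bracket: h₀ sin ϕ sin δ + cos ϕ cos δ sin h₀ = 0.6956×0.90032×-0.34791 + 0.43523×0.93753×0.64087 = -0.217883 + 0.261501 = 0.043618.
Q̄ = (S_0/π) × [bracket] = (1361/π) × 0.043618 = 18.896 W/m².
Ratio Q̄_A / Q̄_B = 238.85 / 18.896 = 12.64.

Q̄_A / Q̄_B ≈ 12.6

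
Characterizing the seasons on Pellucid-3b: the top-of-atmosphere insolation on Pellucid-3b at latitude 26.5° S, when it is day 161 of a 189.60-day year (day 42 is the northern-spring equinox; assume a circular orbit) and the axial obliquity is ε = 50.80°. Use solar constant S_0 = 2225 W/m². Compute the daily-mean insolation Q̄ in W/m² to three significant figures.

Q̄ ≈ 833 W/m²

Solar longitude: L_s = 360° × (161 − 42)/189.60 = 225.949°.
sin δ = sin 50.80° × sin 225.949° = -0.55697, so δ = -33.847°.
cos h₀ = −tan(-26.5°) tan(-33.847°) = -0.3344, h₀ = 1.9117 rad.
Bracket: h₀ sin ϕ sin δ + cos ϕ cos δ sin h₀ = 1.9117×-0.44620×-0.55697 + 0.89493×0.83053×0.94245 = 0.475096 + 0.700491 = 1.175587.
Q̄ = (S_0/π) × [bracket] = (2225/π) × 1.175587 = 832.6 W/m².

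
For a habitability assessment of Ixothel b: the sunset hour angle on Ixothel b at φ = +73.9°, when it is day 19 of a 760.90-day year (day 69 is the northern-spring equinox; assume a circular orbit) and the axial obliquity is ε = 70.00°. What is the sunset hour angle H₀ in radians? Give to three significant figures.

Solar longitude: λ_s = 360° × (19 − 69)/760.90 = -23.656°, i.e. -23.656° + 360° = 336.344°.
sin δ = sin 70.00° × sin 336.344° = -0.37705, so δ = -22.151°.
cos H₀ = −tan φ · tan δ = 1.4104 ≥ 1, so the host star never rises (polar night) and H₀ = 0.

H₀ = 0.00 rad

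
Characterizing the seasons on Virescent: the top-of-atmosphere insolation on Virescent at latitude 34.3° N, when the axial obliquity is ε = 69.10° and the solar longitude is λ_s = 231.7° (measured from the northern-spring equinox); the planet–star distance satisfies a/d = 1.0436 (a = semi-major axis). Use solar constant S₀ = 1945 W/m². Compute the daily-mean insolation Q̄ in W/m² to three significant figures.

Solar declination: sin δ = sin ε · sin λ_s = sin 69.10° × sin 231.7° = -0.73314, so δ = -47.150°.
cos H₀ = −tan(+34.3°) tan(-47.150°) = 0.7354, H₀ = 0.7446 rad.
Bracket: H₀ sin φ sin δ + cos φ cos δ sin H₀ = 0.7446×0.56353×-0.73314 + 0.82610×0.68008×0.67765 = -0.307629 + 0.380713 = 0.073084.
Inverse-square distance factor (a/d)² = 1.0436² = 1.089101.
Q̄ = (S₀/π) × 1.089101 × [bracket] = (1945/π) × 1.089101 × 0.073084 = 49.28 W/m².

Q̄ ≈ 49.3 W/m²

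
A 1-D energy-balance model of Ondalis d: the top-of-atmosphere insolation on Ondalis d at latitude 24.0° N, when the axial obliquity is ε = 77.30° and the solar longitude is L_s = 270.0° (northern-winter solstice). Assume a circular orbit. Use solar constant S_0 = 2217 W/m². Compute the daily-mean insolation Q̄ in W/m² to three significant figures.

Solar declination: sin δ = sin ε · sin L_s = sin 77.30° × sin 270.0° = -0.97553, so δ = -77.300°.
cos h₀ = −tan(+24.0°) tan(-77.300°) = 1.9756 ≥ 1 ⇒ polar night, h₀ = 0 and Q̄ = 0.

Q̄ ≈ 0.00 W/m²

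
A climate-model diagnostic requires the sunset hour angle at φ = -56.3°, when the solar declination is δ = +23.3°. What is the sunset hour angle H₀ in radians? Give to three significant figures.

cos H₀ = −tan φ · tan δ = −tan(-56.3°) × tan(+23.300°) = 0.6458, so H₀ = 0.8688 rad = 49.78°.

H₀ = 0.869 rad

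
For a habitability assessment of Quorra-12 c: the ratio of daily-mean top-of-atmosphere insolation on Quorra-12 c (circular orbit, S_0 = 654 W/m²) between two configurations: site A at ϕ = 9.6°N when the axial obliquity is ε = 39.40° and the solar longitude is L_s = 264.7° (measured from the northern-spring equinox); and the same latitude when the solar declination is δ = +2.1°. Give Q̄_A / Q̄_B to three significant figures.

Q̄_A / Q̄_B ≈ 0.609

— Configuration A (ϕ=+9.6°):
Solar declination: sin δ = sin ε · sin L_s = sin 39.40° × sin 264.7° = -0.63202, so δ = -39.199°.
cos h₀ = −tan(+9.6°) tan(-39.199°) = 0.1379, h₀ = 1.4324 rad.
Bracket: h₀ sin ϕ sin δ + cos ϕ cos δ sin h₀ = 1.4324×0.16677×-0.63202 + 0.98600×0.77495×0.99044 = -0.150978 + 0.756796 = 0.605818.
Q̄ = (S_0/π) × [bracket] = (654/π) × 0.605818 = 126.12 W/m².
— Configuration B (ϕ=+9.6°):
cos h₀ = −tan(+9.6°) tan(+2.100°) = -0.0062, h₀ = 1.5770 rad.
Bracket: h₀ sin ϕ sin δ + cos ϕ cos δ sin h₀ = 1.5770×0.16677×0.03664 + 0.98600×0.99933×0.99998 = 0.009636 + 0.985320 = 0.994956.
Q̄ = (S_0/π) × [bracket] = (654/π) × 0.994956 = 207.12 W/m².
Ratio Q̄_A / Q̄_B = 126.12 / 207.12 = 0.6089.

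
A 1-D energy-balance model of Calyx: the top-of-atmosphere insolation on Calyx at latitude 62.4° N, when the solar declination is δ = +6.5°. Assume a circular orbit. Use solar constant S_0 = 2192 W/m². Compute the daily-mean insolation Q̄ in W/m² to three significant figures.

cos h₀ = −tan(+62.4°) tan(+6.500°) = -0.2179, h₀ = 1.7905 rad.
Bracket: h₀ sin ϕ sin δ + cos ϕ cos δ sin h₀ = 1.7905×0.88620×0.11320 + 0.46330×0.99357×0.97596 = 0.179619 + 0.449255 = 0.628874.
Q̄ = (S_0/π) × [bracket] = (2192/π) × 0.628874 = 438.8 W/m².

Q̄ ≈ 439 W/m²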